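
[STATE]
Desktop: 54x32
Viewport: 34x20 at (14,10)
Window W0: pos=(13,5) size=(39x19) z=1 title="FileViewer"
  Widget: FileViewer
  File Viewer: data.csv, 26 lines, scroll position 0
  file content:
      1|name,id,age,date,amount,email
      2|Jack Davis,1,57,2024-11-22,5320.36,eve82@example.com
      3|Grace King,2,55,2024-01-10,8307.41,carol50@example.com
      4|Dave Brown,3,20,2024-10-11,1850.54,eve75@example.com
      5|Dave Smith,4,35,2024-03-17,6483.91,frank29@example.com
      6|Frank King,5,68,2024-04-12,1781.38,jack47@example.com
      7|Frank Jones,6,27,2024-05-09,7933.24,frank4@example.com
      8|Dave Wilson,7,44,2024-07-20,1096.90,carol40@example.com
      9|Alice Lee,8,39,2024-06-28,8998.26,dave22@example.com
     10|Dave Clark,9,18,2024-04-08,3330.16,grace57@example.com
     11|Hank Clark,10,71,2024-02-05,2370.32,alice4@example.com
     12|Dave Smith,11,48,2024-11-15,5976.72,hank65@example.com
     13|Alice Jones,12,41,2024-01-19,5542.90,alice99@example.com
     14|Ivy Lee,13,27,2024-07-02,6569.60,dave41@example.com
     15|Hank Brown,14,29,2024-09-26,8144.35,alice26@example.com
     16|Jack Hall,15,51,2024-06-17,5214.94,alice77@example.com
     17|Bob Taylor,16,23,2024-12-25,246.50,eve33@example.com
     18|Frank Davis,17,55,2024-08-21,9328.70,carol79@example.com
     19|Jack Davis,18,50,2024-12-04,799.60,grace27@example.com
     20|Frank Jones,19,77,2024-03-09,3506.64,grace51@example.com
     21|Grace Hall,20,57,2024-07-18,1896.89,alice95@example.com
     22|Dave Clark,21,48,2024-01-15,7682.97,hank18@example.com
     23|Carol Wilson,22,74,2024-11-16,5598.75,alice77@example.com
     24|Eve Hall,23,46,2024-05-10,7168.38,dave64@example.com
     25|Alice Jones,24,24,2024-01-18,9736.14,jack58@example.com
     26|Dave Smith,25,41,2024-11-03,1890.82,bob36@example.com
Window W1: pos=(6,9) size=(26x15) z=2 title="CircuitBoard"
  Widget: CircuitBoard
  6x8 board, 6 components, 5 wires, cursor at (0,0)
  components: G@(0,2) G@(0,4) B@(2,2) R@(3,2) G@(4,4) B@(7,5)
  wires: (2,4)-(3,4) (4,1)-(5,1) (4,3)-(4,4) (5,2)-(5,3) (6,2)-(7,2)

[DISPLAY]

tBoard           ┃24-01-10,8307.41
─────────────────┨24-10-11,1850.54
2 3 4 5          ┃24-03-17,6483.91
     G       G   ┃24-04-12,1781.38
                 ┃024-05-09,7933.2
                 ┃024-07-20,1096.9
                 ┃4-06-28,8998.26,
     B       ·   ┃24-04-08,3330.16
             │   ┃024-02-05,2370.3
     R       ·   ┃024-11-15,5976.7
                 ┃2024-01-19,5542.
 ·       · ─ G   ┃-07-02,6569.60,d
 │               ┃024-09-26,8144.3
━━━━━━━━━━━━━━━━━┛━━━━━━━━━━━━━━━━
                                  
                                  
                                  
                                  
                                  
                                  


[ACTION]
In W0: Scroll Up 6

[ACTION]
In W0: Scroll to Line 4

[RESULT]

tBoard           ┃24-04-12,1781.38
─────────────────┨024-05-09,7933.2
2 3 4 5          ┃024-07-20,1096.9
     G       G   ┃4-06-28,8998.26,
                 ┃24-04-08,3330.16
                 ┃024-02-05,2370.3
                 ┃024-11-15,5976.7
     B       ·   ┃2024-01-19,5542.
             │   ┃-07-02,6569.60,d
     R       ·   ┃024-09-26,8144.3
                 ┃24-06-17,5214.94
 ·       · ─ G   ┃024-12-25,246.50
 │               ┃2024-08-21,9328.
━━━━━━━━━━━━━━━━━┛━━━━━━━━━━━━━━━━
                                  
                                  
                                  
                                  
                                  
                                  


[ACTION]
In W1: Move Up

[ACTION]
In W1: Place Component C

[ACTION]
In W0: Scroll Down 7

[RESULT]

tBoard           ┃2024-01-19,5542.
─────────────────┨-07-02,6569.60,d
2 3 4 5          ┃024-09-26,8144.3
     G       G   ┃24-06-17,5214.94
                 ┃024-12-25,246.50
                 ┃2024-08-21,9328.
                 ┃024-12-04,799.60
     B       ·   ┃2024-03-09,3506.
             │   ┃024-07-18,1896.8
     R       ·   ┃024-01-15,7682.9
                 ┃,2024-11-16,5598
 ·       · ─ G   ┃4-05-10,7168.38,
 │               ┃2024-01-18,9736.
━━━━━━━━━━━━━━━━━┛━━━━━━━━━━━━━━━━
                                  
                                  
                                  
                                  
                                  
                                  


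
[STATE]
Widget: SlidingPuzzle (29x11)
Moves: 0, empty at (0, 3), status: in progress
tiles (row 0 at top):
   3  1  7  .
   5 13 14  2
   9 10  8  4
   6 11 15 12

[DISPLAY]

┌────┬────┬────┬────┐        
│  3 │  1 │  7 │    │        
├────┼────┼────┼────┤        
│  5 │ 13 │ 14 │  2 │        
├────┼────┼────┼────┤        
│  9 │ 10 │  8 │  4 │        
├────┼────┼────┼────┤        
│  6 │ 11 │ 15 │ 12 │        
└────┴────┴────┴────┘        
Moves: 0                     
                             


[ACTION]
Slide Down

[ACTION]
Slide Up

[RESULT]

┌────┬────┬────┬────┐        
│  3 │  1 │  7 │  2 │        
├────┼────┼────┼────┤        
│  5 │ 13 │ 14 │    │        
├────┼────┼────┼────┤        
│  9 │ 10 │  8 │  4 │        
├────┼────┼────┼────┤        
│  6 │ 11 │ 15 │ 12 │        
└────┴────┴────┴────┘        
Moves: 1                     
                             


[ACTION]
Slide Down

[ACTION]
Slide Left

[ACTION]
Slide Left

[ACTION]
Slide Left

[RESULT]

┌────┬────┬────┬────┐        
│  3 │  1 │  7 │    │        
├────┼────┼────┼────┤        
│  5 │ 13 │ 14 │  2 │        
├────┼────┼────┼────┤        
│  9 │ 10 │  8 │  4 │        
├────┼────┼────┼────┤        
│  6 │ 11 │ 15 │ 12 │        
└────┴────┴────┴────┘        
Moves: 2                     
                             


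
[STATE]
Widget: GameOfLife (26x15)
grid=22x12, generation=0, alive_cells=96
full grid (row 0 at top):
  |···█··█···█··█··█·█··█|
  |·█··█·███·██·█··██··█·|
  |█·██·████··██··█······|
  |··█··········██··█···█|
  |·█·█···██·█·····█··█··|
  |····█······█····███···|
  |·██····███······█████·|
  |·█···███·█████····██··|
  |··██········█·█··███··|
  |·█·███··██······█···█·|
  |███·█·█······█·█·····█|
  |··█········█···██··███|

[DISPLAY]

Gen: 0                    
···█··█···█··█··█·█··█    
·█··█·███·██·█··██··█·    
█·██·████··██··█······    
··█··········██··█···█    
·█·█···██·█·····█··█··    
····█······█····███···    
·██····███······█████·    
·█···███·█████····██··    
··██········█·█··███··    
·█·███··██······█···█·    
███·█·█······█·█·····█    
··█········█···██··███    
                          
                          


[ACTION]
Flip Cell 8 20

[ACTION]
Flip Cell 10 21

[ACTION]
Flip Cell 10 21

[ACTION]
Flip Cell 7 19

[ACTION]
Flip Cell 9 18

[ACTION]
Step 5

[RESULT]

Gen: 5                    
············██········    
·····██····██··█··█···    
··········████████····    
········█·█·██·███····    
········█···█···█·····    
·······█·██·█·········    
····█······██···███···    
······██··██·█·····█··    
······███···██··█··█··    
·······█·····█··███···    
·██···················    
·██···················    
                          
                          


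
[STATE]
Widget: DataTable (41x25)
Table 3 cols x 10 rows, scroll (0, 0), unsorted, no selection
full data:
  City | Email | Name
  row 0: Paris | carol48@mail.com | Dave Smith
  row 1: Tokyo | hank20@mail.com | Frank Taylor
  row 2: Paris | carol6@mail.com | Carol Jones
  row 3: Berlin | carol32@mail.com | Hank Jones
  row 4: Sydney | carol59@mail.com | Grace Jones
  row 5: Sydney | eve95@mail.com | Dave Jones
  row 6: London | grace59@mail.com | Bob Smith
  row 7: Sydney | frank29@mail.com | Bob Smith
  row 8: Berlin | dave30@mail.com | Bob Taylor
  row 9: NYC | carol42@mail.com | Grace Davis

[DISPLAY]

City  │Email           │Name             
──────┼────────────────┼────────────     
Paris │carol48@mail.com│Dave Smith       
Tokyo │hank20@mail.com │Frank Taylor     
Paris │carol6@mail.com │Carol Jones      
Berlin│carol32@mail.com│Hank Jones       
Sydney│carol59@mail.com│Grace Jones      
Sydney│eve95@mail.com  │Dave Jones       
London│grace59@mail.com│Bob Smith        
Sydney│frank29@mail.com│Bob Smith        
Berlin│dave30@mail.com │Bob Taylor       
NYC   │carol42@mail.com│Grace Davis      
                                         
                                         
                                         
                                         
                                         
                                         
                                         
                                         
                                         
                                         
                                         
                                         
                                         


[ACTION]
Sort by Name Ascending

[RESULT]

City  │Email           │Name       ▲     
──────┼────────────────┼────────────     
London│grace59@mail.com│Bob Smith        
Sydney│frank29@mail.com│Bob Smith        
Berlin│dave30@mail.com │Bob Taylor       
Paris │carol6@mail.com │Carol Jones      
Sydney│eve95@mail.com  │Dave Jones       
Paris │carol48@mail.com│Dave Smith       
Tokyo │hank20@mail.com │Frank Taylor     
NYC   │carol42@mail.com│Grace Davis      
Sydney│carol59@mail.com│Grace Jones      
Berlin│carol32@mail.com│Hank Jones       
                                         
                                         
                                         
                                         
                                         
                                         
                                         
                                         
                                         
                                         
                                         
                                         
                                         


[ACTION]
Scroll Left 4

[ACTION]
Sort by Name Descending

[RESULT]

City  │Email           │Name       ▼     
──────┼────────────────┼────────────     
Berlin│carol32@mail.com│Hank Jones       
Sydney│carol59@mail.com│Grace Jones      
NYC   │carol42@mail.com│Grace Davis      
Tokyo │hank20@mail.com │Frank Taylor     
Paris │carol48@mail.com│Dave Smith       
Sydney│eve95@mail.com  │Dave Jones       
Paris │carol6@mail.com │Carol Jones      
Berlin│dave30@mail.com │Bob Taylor       
London│grace59@mail.com│Bob Smith        
Sydney│frank29@mail.com│Bob Smith        
                                         
                                         
                                         
                                         
                                         
                                         
                                         
                                         
                                         
                                         
                                         
                                         
                                         


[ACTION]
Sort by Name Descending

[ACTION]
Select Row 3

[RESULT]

City  │Email           │Name       ▼     
──────┼────────────────┼────────────     
Berlin│carol32@mail.com│Hank Jones       
Sydney│carol59@mail.com│Grace Jones      
NYC   │carol42@mail.com│Grace Davis      
>okyo │hank20@mail.com │Frank Taylor     
Paris │carol48@mail.com│Dave Smith       
Sydney│eve95@mail.com  │Dave Jones       
Paris │carol6@mail.com │Carol Jones      
Berlin│dave30@mail.com │Bob Taylor       
London│grace59@mail.com│Bob Smith        
Sydney│frank29@mail.com│Bob Smith        
                                         
                                         
                                         
                                         
                                         
                                         
                                         
                                         
                                         
                                         
                                         
                                         
                                         


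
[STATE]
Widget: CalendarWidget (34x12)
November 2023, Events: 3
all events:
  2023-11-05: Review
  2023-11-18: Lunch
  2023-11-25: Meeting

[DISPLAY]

          November 2023           
Mo Tu We Th Fr Sa Su              
       1  2  3  4  5*             
 6  7  8  9 10 11 12              
13 14 15 16 17 18* 19             
20 21 22 23 24 25* 26             
27 28 29 30                       
                                  
                                  
                                  
                                  
                                  


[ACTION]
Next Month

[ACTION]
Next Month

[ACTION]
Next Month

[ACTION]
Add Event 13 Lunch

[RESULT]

          February 2024           
Mo Tu We Th Fr Sa Su              
          1  2  3  4              
 5  6  7  8  9 10 11              
12 13* 14 15 16 17 18             
19 20 21 22 23 24 25              
26 27 28 29                       
                                  
                                  
                                  
                                  
                                  


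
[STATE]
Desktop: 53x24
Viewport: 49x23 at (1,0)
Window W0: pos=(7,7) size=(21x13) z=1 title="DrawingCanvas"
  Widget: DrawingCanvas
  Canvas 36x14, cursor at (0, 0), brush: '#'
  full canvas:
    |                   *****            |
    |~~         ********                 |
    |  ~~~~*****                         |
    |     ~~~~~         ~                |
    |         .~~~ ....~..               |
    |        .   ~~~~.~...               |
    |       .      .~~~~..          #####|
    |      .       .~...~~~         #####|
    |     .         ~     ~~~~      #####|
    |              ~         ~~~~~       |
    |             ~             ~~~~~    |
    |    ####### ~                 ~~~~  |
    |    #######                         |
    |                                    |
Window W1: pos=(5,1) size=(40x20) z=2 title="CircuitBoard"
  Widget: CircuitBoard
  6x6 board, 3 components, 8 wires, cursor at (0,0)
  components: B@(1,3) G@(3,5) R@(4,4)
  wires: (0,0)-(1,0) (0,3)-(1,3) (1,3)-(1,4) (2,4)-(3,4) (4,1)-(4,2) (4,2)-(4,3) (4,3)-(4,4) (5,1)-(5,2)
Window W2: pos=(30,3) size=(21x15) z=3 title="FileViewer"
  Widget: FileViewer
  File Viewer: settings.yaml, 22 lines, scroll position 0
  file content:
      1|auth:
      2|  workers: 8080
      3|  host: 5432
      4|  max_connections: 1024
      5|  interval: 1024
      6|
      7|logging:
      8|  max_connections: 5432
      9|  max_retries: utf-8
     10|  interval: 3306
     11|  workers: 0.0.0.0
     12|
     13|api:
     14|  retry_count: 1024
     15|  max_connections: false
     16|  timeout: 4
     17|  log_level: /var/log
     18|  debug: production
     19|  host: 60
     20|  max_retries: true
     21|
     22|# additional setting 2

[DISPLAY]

                                                 
    ┏━━━━━━━━━━━━━━━━━━━━━━━━━━━━━━━━━━━━━━┓     
    ┃ CircuitBoard                         ┃     
    ┠────────────────────────┏━━━━━━━━━━━━━━━━━━━
    ┃   0 1 2 3 4 5          ┃ FileViewer        
    ┃0  [.]          ·       ┠───────────────────
    ┃    │           │       ┃auth:             ▲
    ┃1   ·           B ─ ·   ┃  workers: 8080   █
    ┃                        ┃  host: 5432      ░
    ┃2                   ·   ┃  max_connections:░
    ┃                    │   ┃  interval: 1024  ░
    ┃3                   ·   ┃                  ░
    ┃                        ┃logging:          ░
    ┃4       · ─ · ─ · ─ R   ┃  max_connections:░
    ┃                        ┃  max_retries: utf░
    ┃5       · ─ ·           ┃  interval: 3306  ░
    ┃Cursor: (0,0)           ┃  workers: 0.0.0.0▼
    ┃                        ┗━━━━━━━━━━━━━━━━━━━
    ┃                                      ┃     
    ┃                                      ┃     
    ┗━━━━━━━━━━━━━━━━━━━━━━━━━━━━━━━━━━━━━━┛     
                                                 
                                                 


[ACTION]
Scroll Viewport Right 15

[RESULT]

                                                 
 ┏━━━━━━━━━━━━━━━━━━━━━━━━━━━━━━━━━━━━━━┓        
 ┃ CircuitBoard                         ┃        
 ┠────────────────────────┏━━━━━━━━━━━━━━━━━━━┓  
 ┃   0 1 2 3 4 5          ┃ FileViewer        ┃  
 ┃0  [.]          ·       ┠───────────────────┨  
 ┃    │           │       ┃auth:             ▲┃  
 ┃1   ·           B ─ ·   ┃  workers: 8080   █┃  
 ┃                        ┃  host: 5432      ░┃  
 ┃2                   ·   ┃  max_connections:░┃  
 ┃                    │   ┃  interval: 1024  ░┃  
 ┃3                   ·   ┃                  ░┃  
 ┃                        ┃logging:          ░┃  
 ┃4       · ─ · ─ · ─ R   ┃  max_connections:░┃  
 ┃                        ┃  max_retries: utf░┃  
 ┃5       · ─ ·           ┃  interval: 3306  ░┃  
 ┃Cursor: (0,0)           ┃  workers: 0.0.0.0▼┃  
 ┃                        ┗━━━━━━━━━━━━━━━━━━━┛  
 ┃                                      ┃        
 ┃                                      ┃        
 ┗━━━━━━━━━━━━━━━━━━━━━━━━━━━━━━━━━━━━━━┛        
                                                 
                                                 


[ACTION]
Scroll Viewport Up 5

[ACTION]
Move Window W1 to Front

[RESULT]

                                                 
 ┏━━━━━━━━━━━━━━━━━━━━━━━━━━━━━━━━━━━━━━┓        
 ┃ CircuitBoard                         ┃        
 ┠──────────────────────────────────────┨━━━━━┓  
 ┃   0 1 2 3 4 5                        ┃     ┃  
 ┃0  [.]          ·                     ┃─────┨  
 ┃    │           │                     ┃    ▲┃  
 ┃1   ·           B ─ ·                 ┃0   █┃  
 ┃                                      ┃    ░┃  
 ┃2                   ·                 ┃ons:░┃  
 ┃                    │                 ┃24  ░┃  
 ┃3                   ·   G             ┃    ░┃  
 ┃                                      ┃    ░┃  
 ┃4       · ─ · ─ · ─ R                 ┃ons:░┃  
 ┃                                      ┃ utf░┃  
 ┃5       · ─ ·                         ┃06  ░┃  
 ┃Cursor: (0,0)                         ┃.0.0▼┃  
 ┃                                      ┃━━━━━┛  
 ┃                                      ┃        
 ┃                                      ┃        
 ┗━━━━━━━━━━━━━━━━━━━━━━━━━━━━━━━━━━━━━━┛        
                                                 
                                                 


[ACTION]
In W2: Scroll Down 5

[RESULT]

                                                 
 ┏━━━━━━━━━━━━━━━━━━━━━━━━━━━━━━━━━━━━━━┓        
 ┃ CircuitBoard                         ┃        
 ┠──────────────────────────────────────┨━━━━━┓  
 ┃   0 1 2 3 4 5                        ┃     ┃  
 ┃0  [.]          ·                     ┃─────┨  
 ┃    │           │                     ┃    ▲┃  
 ┃1   ·           B ─ ·                 ┃    ░┃  
 ┃                                      ┃ons:░┃  
 ┃2                   ·                 ┃ utf░┃  
 ┃                    │                 ┃06  ░┃  
 ┃3                   ·   G             ┃.0.0█┃  
 ┃                                      ┃    ░┃  
 ┃4       · ─ · ─ · ─ R                 ┃    ░┃  
 ┃                                      ┃ 102░┃  
 ┃5       · ─ ·                         ┃ons:░┃  
 ┃Cursor: (0,0)                         ┃    ▼┃  
 ┃                                      ┃━━━━━┛  
 ┃                                      ┃        
 ┃                                      ┃        
 ┗━━━━━━━━━━━━━━━━━━━━━━━━━━━━━━━━━━━━━━┛        
                                                 
                                                 


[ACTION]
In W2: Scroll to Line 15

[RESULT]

                                                 
 ┏━━━━━━━━━━━━━━━━━━━━━━━━━━━━━━━━━━━━━━┓        
 ┃ CircuitBoard                         ┃        
 ┠──────────────────────────────────────┨━━━━━┓  
 ┃   0 1 2 3 4 5                        ┃     ┃  
 ┃0  [.]          ·                     ┃─────┨  
 ┃    │           │                     ┃    ▲┃  
 ┃1   ·           B ─ ·                 ┃    ░┃  
 ┃                                      ┃ 102░┃  
 ┃2                   ·                 ┃ons:░┃  
 ┃                    │                 ┃    ░┃  
 ┃3                   ·   G             ┃var/░┃  
 ┃                                      ┃ctio░┃  
 ┃4       · ─ · ─ · ─ R                 ┃    ░┃  
 ┃                                      ┃ tru░┃  
 ┃5       · ─ ·                         ┃    █┃  
 ┃Cursor: (0,0)                         ┃etti▼┃  
 ┃                                      ┃━━━━━┛  
 ┃                                      ┃        
 ┃                                      ┃        
 ┗━━━━━━━━━━━━━━━━━━━━━━━━━━━━━━━━━━━━━━┛        
                                                 
                                                 


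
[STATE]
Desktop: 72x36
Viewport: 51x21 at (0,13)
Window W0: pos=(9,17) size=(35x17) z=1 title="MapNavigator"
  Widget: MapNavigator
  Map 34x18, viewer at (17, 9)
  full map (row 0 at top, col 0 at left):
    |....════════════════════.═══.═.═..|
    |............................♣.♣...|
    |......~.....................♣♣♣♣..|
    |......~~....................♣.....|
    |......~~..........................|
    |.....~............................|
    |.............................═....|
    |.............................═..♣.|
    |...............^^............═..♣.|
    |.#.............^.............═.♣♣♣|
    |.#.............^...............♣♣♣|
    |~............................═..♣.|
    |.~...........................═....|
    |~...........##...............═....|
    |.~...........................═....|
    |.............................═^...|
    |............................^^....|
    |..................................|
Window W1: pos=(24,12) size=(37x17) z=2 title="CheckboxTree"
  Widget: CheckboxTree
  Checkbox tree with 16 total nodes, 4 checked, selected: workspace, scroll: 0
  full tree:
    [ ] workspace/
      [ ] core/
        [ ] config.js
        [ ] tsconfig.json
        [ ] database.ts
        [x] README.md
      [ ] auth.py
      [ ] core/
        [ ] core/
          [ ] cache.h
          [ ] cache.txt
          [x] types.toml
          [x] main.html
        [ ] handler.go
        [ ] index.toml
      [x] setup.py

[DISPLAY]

                        ┃ CheckboxTree             
                        ┠──────────────────────────
                        ┃>[-] workspace/           
                        ┃   [-] core/              
         ┏━━━━━━━━━━━━━━┃     [ ] config.js        
         ┃ MapNavigator ┃     [ ] tsconfig.json    
         ┠──────────────┃     [ ] database.ts      
         ┃.....~~.......┃     [x] README.md        
         ┃.....~~.......┃   [ ] auth.py            
         ┃....~.........┃   [-] core/              
         ┃..............┃     [-] core/            
         ┃..............┃       [ ] cache.h        
         ┃..............┃       [ ] cache.txt      
         ┃#.............┃       [x] types.toml     
         ┃#.............┃       [x] main.html      
         ┃..............┗━━━━━━━━━━━━━━━━━━━━━━━━━━
         ┃~...........................═....┃       
         ┃...........##...............═....┃       
         ┃~...........................═....┃       
         ┃............................═^...┃       
         ┗━━━━━━━━━━━━━━━━━━━━━━━━━━━━━━━━━┛       


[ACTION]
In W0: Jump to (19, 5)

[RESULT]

                        ┃ CheckboxTree             
                        ┠──────────────────────────
                        ┃>[-] workspace/           
                        ┃   [-] core/              
         ┏━━━━━━━━━━━━━━┃     [ ] config.js        
         ┃ MapNavigator ┃     [ ] tsconfig.json    
         ┠──────────────┃     [ ] database.ts      
         ┃              ┃     [x] README.md        
         ┃.═════════════┃   [ ] auth.py            
         ┃..............┃   [-] core/              
         ┃...~..........┃     [-] core/            
         ┃...~~.........┃       [ ] cache.h        
         ┃...~~.........┃       [ ] cache.txt      
         ┃..~...........┃       [x] types.toml     
         ┃..............┃       [x] main.html      
         ┃..............┗━━━━━━━━━━━━━━━━━━━━━━━━━━
         ┃............^^............═..♣.  ┃       
         ┃............^.............═.♣♣♣  ┃       
         ┃............^...............♣♣♣  ┃       
         ┃..........................═..♣.  ┃       
         ┗━━━━━━━━━━━━━━━━━━━━━━━━━━━━━━━━━┛       


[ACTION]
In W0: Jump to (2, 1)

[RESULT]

                        ┃ CheckboxTree             
                        ┠──────────────────────────
                        ┃>[-] workspace/           
                        ┃   [-] core/              
         ┏━━━━━━━━━━━━━━┃     [ ] config.js        
         ┃ MapNavigator ┃     [ ] tsconfig.json    
         ┠──────────────┃     [ ] database.ts      
         ┃              ┃     [x] README.md        
         ┃              ┃   [ ] auth.py            
         ┃              ┃   [-] core/              
         ┃              ┃     [-] core/            
         ┃              ┃       [ ] cache.h        
         ┃              ┃       [ ] cache.txt      
         ┃              ┃       [x] types.toml     
         ┃              ┃       [x] main.html      
         ┃              ┗━━━━━━━━━━━━━━━━━━━━━━━━━━
         ┃              ......~~...........┃       
         ┃              .....~.............┃       
         ┃              ...................┃       
         ┃              ...................┃       
         ┗━━━━━━━━━━━━━━━━━━━━━━━━━━━━━━━━━┛       


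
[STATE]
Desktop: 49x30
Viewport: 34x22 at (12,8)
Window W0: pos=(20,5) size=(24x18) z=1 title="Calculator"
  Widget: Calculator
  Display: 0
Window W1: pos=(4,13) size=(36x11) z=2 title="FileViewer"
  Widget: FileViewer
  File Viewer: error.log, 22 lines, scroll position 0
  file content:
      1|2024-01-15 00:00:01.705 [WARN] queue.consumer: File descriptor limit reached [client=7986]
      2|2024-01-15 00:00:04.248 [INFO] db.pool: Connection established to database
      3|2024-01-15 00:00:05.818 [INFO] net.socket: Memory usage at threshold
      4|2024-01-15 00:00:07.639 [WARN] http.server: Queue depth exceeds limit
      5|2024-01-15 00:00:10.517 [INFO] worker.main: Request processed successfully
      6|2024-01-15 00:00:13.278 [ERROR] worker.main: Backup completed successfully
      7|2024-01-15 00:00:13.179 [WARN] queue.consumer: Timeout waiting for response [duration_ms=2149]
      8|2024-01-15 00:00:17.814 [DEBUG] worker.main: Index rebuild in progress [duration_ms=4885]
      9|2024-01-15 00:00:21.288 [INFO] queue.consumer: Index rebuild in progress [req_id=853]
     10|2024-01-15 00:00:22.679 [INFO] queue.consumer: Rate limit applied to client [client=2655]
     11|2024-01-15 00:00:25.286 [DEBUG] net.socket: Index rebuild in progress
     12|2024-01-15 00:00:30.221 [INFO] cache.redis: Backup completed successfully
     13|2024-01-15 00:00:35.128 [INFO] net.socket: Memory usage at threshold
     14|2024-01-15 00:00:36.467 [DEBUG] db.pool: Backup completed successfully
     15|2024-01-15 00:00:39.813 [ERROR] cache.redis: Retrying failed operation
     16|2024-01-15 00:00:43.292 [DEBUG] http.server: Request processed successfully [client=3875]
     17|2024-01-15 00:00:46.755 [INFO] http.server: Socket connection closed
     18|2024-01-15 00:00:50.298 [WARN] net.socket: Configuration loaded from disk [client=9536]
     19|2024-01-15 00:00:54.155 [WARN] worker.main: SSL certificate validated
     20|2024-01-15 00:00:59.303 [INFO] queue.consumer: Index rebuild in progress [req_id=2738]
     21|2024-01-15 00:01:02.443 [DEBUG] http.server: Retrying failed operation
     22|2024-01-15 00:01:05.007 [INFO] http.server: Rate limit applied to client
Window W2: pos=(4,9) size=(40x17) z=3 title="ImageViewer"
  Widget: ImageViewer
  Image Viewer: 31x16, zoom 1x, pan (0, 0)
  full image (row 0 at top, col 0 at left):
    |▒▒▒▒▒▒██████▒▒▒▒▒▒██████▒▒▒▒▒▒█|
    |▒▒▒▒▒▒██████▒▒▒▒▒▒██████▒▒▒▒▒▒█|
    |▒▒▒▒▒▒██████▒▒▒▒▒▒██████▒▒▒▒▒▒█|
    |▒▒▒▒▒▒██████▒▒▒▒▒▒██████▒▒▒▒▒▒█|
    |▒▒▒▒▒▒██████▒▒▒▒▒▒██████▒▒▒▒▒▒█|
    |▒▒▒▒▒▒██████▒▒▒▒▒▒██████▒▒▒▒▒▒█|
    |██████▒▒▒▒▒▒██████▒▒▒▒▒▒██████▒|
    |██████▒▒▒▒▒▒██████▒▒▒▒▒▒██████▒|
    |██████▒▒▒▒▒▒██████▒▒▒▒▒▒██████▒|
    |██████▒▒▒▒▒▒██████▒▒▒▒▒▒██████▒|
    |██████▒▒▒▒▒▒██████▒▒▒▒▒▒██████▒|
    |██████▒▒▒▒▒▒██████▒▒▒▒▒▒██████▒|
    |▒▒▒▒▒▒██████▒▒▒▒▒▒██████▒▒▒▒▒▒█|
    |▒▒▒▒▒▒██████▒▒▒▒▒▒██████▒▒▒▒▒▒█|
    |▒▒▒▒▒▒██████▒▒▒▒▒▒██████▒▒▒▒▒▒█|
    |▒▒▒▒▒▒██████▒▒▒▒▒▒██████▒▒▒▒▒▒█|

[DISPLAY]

        ┃                     0┃  
━━━━━━━━━━━━━━━━━━━━━━━━━━━━━━━┓  
iewer                          ┃  
───────────────────────────────┨  
█████▒▒▒▒▒▒██████▒▒▒▒▒▒█       ┃  
█████▒▒▒▒▒▒██████▒▒▒▒▒▒█       ┃  
█████▒▒▒▒▒▒██████▒▒▒▒▒▒█       ┃  
█████▒▒▒▒▒▒██████▒▒▒▒▒▒█       ┃  
█████▒▒▒▒▒▒██████▒▒▒▒▒▒█       ┃  
█████▒▒▒▒▒▒██████▒▒▒▒▒▒█       ┃  
▒▒▒▒▒██████▒▒▒▒▒▒██████▒       ┃  
▒▒▒▒▒██████▒▒▒▒▒▒██████▒       ┃  
▒▒▒▒▒██████▒▒▒▒▒▒██████▒       ┃  
▒▒▒▒▒██████▒▒▒▒▒▒██████▒       ┃  
▒▒▒▒▒██████▒▒▒▒▒▒██████▒       ┃  
▒▒▒▒▒██████▒▒▒▒▒▒██████▒       ┃  
█████▒▒▒▒▒▒██████▒▒▒▒▒▒█       ┃  
━━━━━━━━━━━━━━━━━━━━━━━━━━━━━━━┛  
                                  
                                  
                                  
                                  


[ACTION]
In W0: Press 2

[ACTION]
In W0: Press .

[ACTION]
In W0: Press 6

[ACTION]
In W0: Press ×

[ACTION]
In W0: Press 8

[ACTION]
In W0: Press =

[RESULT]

        ┃                  20.8┃  
━━━━━━━━━━━━━━━━━━━━━━━━━━━━━━━┓  
iewer                          ┃  
───────────────────────────────┨  
█████▒▒▒▒▒▒██████▒▒▒▒▒▒█       ┃  
█████▒▒▒▒▒▒██████▒▒▒▒▒▒█       ┃  
█████▒▒▒▒▒▒██████▒▒▒▒▒▒█       ┃  
█████▒▒▒▒▒▒██████▒▒▒▒▒▒█       ┃  
█████▒▒▒▒▒▒██████▒▒▒▒▒▒█       ┃  
█████▒▒▒▒▒▒██████▒▒▒▒▒▒█       ┃  
▒▒▒▒▒██████▒▒▒▒▒▒██████▒       ┃  
▒▒▒▒▒██████▒▒▒▒▒▒██████▒       ┃  
▒▒▒▒▒██████▒▒▒▒▒▒██████▒       ┃  
▒▒▒▒▒██████▒▒▒▒▒▒██████▒       ┃  
▒▒▒▒▒██████▒▒▒▒▒▒██████▒       ┃  
▒▒▒▒▒██████▒▒▒▒▒▒██████▒       ┃  
█████▒▒▒▒▒▒██████▒▒▒▒▒▒█       ┃  
━━━━━━━━━━━━━━━━━━━━━━━━━━━━━━━┛  
                                  
                                  
                                  
                                  


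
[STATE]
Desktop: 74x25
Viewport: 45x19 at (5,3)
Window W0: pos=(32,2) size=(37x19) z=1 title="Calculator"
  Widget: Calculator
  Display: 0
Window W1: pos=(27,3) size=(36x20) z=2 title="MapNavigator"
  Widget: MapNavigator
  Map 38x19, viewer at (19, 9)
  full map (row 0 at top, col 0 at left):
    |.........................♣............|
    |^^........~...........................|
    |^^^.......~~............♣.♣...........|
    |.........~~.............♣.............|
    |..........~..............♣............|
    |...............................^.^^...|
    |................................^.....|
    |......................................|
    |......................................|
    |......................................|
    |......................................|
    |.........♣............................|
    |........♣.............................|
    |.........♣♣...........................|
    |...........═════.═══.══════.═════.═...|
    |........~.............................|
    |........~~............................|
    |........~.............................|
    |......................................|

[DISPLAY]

                      ┏━━━━━━━━━━━━━━━━━━━━━━
                      ┃ MapNavigator         
                      ┠──────────────────────
                      ┃........~.............
                      ┃^.......~~............
                      ┃.......~~.............
                      ┃........~.............
                      ┃......................
                      ┃......................
                      ┃......................
                      ┃......................
                      ┃.................@....
                      ┃......................
                      ┃.......♣..............
                      ┃......♣...............
                      ┃.......♣♣.............
                      ┃.........═════.═══.═══
                      ┃......~...............
                      ┃......~~..............


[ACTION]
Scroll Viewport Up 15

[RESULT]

                                             
                                             
                           ┏━━━━━━━━━━━━━━━━━
                      ┏━━━━━━━━━━━━━━━━━━━━━━
                      ┃ MapNavigator         
                      ┠──────────────────────
                      ┃........~.............
                      ┃^.......~~............
                      ┃.......~~.............
                      ┃........~.............
                      ┃......................
                      ┃......................
                      ┃......................
                      ┃......................
                      ┃.................@....
                      ┃......................
                      ┃.......♣..............
                      ┃......♣...............
                      ┃.......♣♣.............


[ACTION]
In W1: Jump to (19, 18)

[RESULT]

                                             
                                             
                           ┏━━━━━━━━━━━━━━━━━
                      ┏━━━━━━━━━━━━━━━━━━━━━━
                      ┃ MapNavigator         
                      ┠──────────────────────
                      ┃......................
                      ┃.......♣..............
                      ┃......♣...............
                      ┃.......♣♣.............
                      ┃.........═════.═══.═══
                      ┃......~...............
                      ┃......~~..............
                      ┃......~...............
                      ┃.................@....
                      ┃                      
                      ┃                      
                      ┃                      
                      ┃                      


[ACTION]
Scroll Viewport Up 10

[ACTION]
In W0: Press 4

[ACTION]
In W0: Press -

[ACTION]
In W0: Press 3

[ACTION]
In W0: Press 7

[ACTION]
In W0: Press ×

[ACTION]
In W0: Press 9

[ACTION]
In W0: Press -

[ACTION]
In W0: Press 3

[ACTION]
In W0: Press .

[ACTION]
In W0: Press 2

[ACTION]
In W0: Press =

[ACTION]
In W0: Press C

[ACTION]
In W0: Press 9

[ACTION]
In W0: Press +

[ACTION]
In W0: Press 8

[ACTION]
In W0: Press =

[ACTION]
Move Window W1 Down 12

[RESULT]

                                             
                                             
                           ┏━━━━━━━━━━━━━━━━━
                           ┃ Calculator      
                           ┠─────────────────
                      ┏━━━━━━━━━━━━━━━━━━━━━━
                      ┃ MapNavigator         
                      ┠──────────────────────
                      ┃......................
                      ┃.......♣..............
                      ┃......♣...............
                      ┃.......♣♣.............
                      ┃.........═════.═══.═══
                      ┃......~...............
                      ┃......~~..............
                      ┃......~...............
                      ┃.................@....
                      ┃                      
                      ┃                      
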